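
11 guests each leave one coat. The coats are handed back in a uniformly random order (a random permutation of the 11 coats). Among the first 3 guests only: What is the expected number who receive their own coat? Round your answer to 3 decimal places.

Let Xᵢ = 1 if person i gets their own coat. For each i, P(Xᵢ=1) = 1/11.
By linearity of expectation, E[X₁+…+X_3] = 3·(1/11) = 3/11.
≈ 0.273

0.273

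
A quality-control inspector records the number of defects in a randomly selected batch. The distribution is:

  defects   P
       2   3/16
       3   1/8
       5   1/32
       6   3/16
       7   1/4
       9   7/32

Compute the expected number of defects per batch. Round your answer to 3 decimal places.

5.750

E[X] = (3/16)·2 + (1/8)·3 + (1/32)·5 + (3/16)·6 + (1/4)·7 + (7/32)·9
     = 23/4 ≈ 5.750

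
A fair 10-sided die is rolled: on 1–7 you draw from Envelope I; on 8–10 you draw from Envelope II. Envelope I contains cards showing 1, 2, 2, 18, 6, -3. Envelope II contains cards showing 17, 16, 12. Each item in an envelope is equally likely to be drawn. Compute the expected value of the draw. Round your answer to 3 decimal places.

E[X | Envelope I] = (1 + 2 + 2 + 18 + 6 − 3)/6 = 13/3
E[X | Envelope II] = (17 + 16 + 12)/3 = 15
E[X] = (7/10)·13/3 + (3/10)·15 = 113/15 ≈ 7.533

7.533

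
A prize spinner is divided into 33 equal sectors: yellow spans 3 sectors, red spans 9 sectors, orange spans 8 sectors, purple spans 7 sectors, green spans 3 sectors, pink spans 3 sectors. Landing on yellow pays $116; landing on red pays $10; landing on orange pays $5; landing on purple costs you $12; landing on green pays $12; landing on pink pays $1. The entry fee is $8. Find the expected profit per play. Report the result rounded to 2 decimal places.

E[payout] = (3/33)·116 + (9/33)·10 + (8/33)·5 + (7/33)·(-12) + (3/33)·12 + (3/33)·1 = 433/33
Expected profit = 433/33 − 8 = 169/33 ≈ $5.12

$5.12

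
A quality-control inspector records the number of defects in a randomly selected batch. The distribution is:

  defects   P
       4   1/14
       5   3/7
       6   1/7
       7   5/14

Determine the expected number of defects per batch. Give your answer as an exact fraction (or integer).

81/14

E[X] = (1/14)·4 + (3/7)·5 + (1/7)·6 + (5/14)·7
     = 81/14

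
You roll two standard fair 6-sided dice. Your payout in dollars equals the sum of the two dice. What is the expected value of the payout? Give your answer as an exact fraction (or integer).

$7

Distribution of the sum of the two dice: 2 w.p. 1/36, 3 w.p. 1/18, 4 w.p. 1/12, 5 w.p. 1/9, 6 w.p. 5/36, 7 w.p. 1/6, …
E[payout] = (1/36)·2 + (1/18)·3 + (1/12)·4 + (1/9)·5 + (5/36)·6 + (1/6)·7 + (5/36)·8 + (1/9)·9 + (1/12)·10 + (1/18)·11 + (1/36)·12 = 7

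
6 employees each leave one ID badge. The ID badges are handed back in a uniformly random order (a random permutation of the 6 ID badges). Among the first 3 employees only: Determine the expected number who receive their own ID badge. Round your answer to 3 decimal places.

Let Xᵢ = 1 if person i gets their own ID badge. For each i, P(Xᵢ=1) = 1/6.
By linearity of expectation, E[X₁+…+X_3] = 3·(1/6) = 1/2.
≈ 0.500

0.500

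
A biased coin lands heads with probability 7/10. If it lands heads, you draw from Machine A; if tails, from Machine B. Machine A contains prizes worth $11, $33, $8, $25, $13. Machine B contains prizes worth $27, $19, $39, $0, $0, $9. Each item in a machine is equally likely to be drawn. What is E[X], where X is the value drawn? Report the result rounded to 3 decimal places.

$17.300

E[X | Machine A] = (11 + 33 + 8 + 25 + 13)/5 = 18
E[X | Machine B] = (27 + 19 + 39 + 0 + 0 + 9)/6 = 47/3
E[X] = (7/10)·18 + (3/10)·47/3 = 173/10 ≈ 17.300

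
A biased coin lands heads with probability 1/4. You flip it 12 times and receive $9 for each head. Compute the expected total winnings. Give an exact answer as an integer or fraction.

$27

E[#heads] = 12·1/4 = 3 (linearity over flips).
E[winnings] = 9·3 = 27.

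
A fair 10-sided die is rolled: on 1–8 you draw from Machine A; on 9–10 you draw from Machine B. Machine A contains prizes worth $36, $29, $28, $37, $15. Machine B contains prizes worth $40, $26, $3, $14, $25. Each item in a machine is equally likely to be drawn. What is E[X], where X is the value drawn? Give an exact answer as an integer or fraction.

E[X | Machine A] = (36 + 29 + 28 + 37 + 15)/5 = 29
E[X | Machine B] = (40 + 26 + 3 + 14 + 25)/5 = 108/5
E[X] = (4/5)·29 + (1/5)·108/5 = 688/25

688/25 dollars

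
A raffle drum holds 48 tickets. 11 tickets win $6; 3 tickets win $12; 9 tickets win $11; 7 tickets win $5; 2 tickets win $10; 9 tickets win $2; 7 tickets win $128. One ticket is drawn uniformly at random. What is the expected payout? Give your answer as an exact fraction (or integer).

195/8 dollars

E[payout] = (11/48)·6 + (3/48)·12 + (9/48)·11 + (7/48)·5 + (2/48)·10 + (9/48)·2 + (7/48)·128 = 195/8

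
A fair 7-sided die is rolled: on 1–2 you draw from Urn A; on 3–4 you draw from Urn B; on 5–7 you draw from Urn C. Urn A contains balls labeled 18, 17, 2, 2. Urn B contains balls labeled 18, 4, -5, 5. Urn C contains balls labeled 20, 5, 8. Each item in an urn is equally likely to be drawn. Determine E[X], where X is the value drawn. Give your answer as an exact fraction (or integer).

127/14

E[X | Urn A] = (18 + 17 + 2 + 2)/4 = 39/4
E[X | Urn B] = (18 + 4 − 5 + 5)/4 = 11/2
E[X | Urn C] = (20 + 5 + 8)/3 = 11
E[X] = (2/7)·39/4 + (2/7)·11/2 + (3/7)·11 = 127/14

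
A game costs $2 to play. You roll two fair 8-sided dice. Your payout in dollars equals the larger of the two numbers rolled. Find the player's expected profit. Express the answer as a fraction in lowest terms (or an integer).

Distribution of the larger of the two numbers rolled: 1 w.p. 1/64, 2 w.p. 3/64, 3 w.p. 5/64, 4 w.p. 7/64, 5 w.p. 9/64, 6 w.p. 11/64, …
E[payout] = (1/64)·1 + (3/64)·2 + (5/64)·3 + (7/64)·4 + (9/64)·5 + (11/64)·6 + (13/64)·7 + (15/64)·8 = 93/16
Expected profit = 93/16 − 2 = 61/16

61/16 dollars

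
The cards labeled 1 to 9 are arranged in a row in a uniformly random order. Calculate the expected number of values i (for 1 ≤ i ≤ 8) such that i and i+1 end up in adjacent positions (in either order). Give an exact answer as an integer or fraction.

For each i ∈ {1,…,8}, let Xᵢ = 1 if i and i+1 are adjacent. P(Xᵢ=1) = 2·(9−1)!/9! = 2/9.
By linearity, E[ΣXᵢ] = (8)·(2/9) = 16/9.

16/9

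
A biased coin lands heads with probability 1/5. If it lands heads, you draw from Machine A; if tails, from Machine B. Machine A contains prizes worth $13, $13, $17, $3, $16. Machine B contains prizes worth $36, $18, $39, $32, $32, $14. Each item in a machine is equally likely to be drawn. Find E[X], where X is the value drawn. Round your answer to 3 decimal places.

$25.280

E[X | Machine A] = (13 + 13 + 17 + 3 + 16)/5 = 62/5
E[X | Machine B] = (36 + 18 + 39 + 32 + 32 + 14)/6 = 57/2
E[X] = (1/5)·62/5 + (4/5)·57/2 = 632/25 ≈ 25.280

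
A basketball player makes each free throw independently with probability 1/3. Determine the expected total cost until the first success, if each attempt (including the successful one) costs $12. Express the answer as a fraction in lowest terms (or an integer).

E[#attempts] = 1/p = 3; E[cost] = 12·3 = 36.

$36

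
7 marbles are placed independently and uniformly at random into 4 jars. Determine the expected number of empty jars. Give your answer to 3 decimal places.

Let Xⱼ=1 if jar j is empty. P(Xⱼ=1) = ((4-1)/4)^7 = 2187/16384.
By linearity, E[#empty] = 4·2187/16384 = 2187/4096.
≈ 0.534

0.534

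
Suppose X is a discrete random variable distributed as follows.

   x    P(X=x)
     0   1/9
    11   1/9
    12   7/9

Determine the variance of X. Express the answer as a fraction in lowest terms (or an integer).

1136/81

E[X] = (1/9)·0 + (1/9)·11 + (7/9)·12 = 95/9
E[X²] = (1/9)·0 + (1/9)·121 + (7/9)·144 = 1129/9
Var(X) = 1129/9 − (95/9)² = 1136/81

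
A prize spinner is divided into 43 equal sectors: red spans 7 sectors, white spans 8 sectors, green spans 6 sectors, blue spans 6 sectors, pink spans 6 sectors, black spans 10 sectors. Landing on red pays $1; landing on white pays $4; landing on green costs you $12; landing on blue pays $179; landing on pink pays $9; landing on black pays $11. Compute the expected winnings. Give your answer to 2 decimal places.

E[payout] = (7/43)·1 + (8/43)·4 + (6/43)·(-12) + (6/43)·179 + (6/43)·9 + (10/43)·11 = 1205/43
≈ $28.02

$28.02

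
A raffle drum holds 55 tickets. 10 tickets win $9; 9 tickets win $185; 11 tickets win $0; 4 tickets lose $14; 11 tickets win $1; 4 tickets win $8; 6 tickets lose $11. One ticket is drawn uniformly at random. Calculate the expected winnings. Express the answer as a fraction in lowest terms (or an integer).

1676/55 dollars

E[payout] = (10/55)·9 + (9/55)·185 + (11/55)·0 + (4/55)·(-14) + (11/55)·1 + (4/55)·8 + (6/55)·(-11) = 1676/55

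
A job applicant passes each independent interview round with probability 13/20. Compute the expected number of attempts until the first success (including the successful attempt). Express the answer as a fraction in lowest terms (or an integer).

For a geometric distribution, E[trials] = 1/p = 1/(13/20) = 20/13.

20/13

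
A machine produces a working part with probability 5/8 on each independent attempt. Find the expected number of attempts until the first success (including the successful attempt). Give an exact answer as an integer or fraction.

8/5

For a geometric distribution, E[trials] = 1/p = 1/(5/8) = 8/5.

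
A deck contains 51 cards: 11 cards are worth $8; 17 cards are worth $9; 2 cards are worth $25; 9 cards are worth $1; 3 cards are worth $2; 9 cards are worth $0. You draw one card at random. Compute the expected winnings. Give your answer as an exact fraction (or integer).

$6

E[payout] = (11/51)·8 + (17/51)·9 + (2/51)·25 + (9/51)·1 + (3/51)·2 + (9/51)·0 = 6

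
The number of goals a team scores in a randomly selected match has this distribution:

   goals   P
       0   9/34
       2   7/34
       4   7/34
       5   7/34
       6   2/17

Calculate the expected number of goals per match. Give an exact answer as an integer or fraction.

101/34

E[X] = (9/34)·0 + (7/34)·2 + (7/34)·4 + (7/34)·5 + (2/17)·6
     = 101/34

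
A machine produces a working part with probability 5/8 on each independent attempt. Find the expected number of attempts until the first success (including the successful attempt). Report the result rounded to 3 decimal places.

1.600

For a geometric distribution, E[trials] = 1/p = 1/(5/8) = 8/5.
≈ 1.600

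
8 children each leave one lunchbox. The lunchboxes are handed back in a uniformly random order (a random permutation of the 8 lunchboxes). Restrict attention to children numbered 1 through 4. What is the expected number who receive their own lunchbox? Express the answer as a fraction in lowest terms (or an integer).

Let Xᵢ = 1 if person i gets their own lunchbox. For each i, P(Xᵢ=1) = 1/8.
By linearity of expectation, E[X₁+…+X_4] = 4·(1/8) = 1/2.

1/2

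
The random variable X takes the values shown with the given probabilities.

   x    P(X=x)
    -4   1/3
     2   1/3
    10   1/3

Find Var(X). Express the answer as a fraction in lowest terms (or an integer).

296/9

E[X] = (1/3)·(-4) + (1/3)·2 + (1/3)·10 = 8/3
E[X²] = (1/3)·16 + (1/3)·4 + (1/3)·100 = 40
Var(X) = 40 − (8/3)² = 296/9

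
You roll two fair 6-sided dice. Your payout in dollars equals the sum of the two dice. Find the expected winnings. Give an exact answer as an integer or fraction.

Distribution of the sum of the two dice: 2 w.p. 1/36, 3 w.p. 1/18, 4 w.p. 1/12, 5 w.p. 1/9, 6 w.p. 5/36, 7 w.p. 1/6, …
E[payout] = (1/36)·2 + (1/18)·3 + (1/12)·4 + (1/9)·5 + (5/36)·6 + (1/6)·7 + (5/36)·8 + (1/9)·9 + (1/12)·10 + (1/18)·11 + (1/36)·12 = 7

$7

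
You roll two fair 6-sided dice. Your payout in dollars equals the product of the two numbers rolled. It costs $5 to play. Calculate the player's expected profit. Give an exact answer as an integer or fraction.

Distribution of the product of the two numbers rolled: 1 w.p. 1/36, 2 w.p. 1/18, 3 w.p. 1/18, 4 w.p. 1/12, 5 w.p. 1/18, 6 w.p. 1/9, …
E[payout] = (1/36)·1 + (1/18)·2 + (1/18)·3 + (1/12)·4 + (1/18)·5 + (1/9)·6 + (1/18)·8 + (1/36)·9 + (1/18)·10 + (1/9)·12 + (1/18)·15 + (1/36)·16 + (1/18)·18 + (1/18)·20 + (1/18)·24 + (1/36)·25 + (1/18)·30 + (1/36)·36 = 49/4
Expected profit = 49/4 − 5 = 29/4

29/4 dollars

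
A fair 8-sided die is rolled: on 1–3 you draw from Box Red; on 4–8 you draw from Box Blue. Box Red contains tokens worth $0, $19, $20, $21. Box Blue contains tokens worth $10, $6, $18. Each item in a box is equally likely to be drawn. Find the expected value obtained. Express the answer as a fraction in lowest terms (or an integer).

305/24 dollars

E[X | Box Red] = (0 + 19 + 20 + 21)/4 = 15
E[X | Box Blue] = (10 + 6 + 18)/3 = 34/3
E[X] = (3/8)·15 + (5/8)·34/3 = 305/24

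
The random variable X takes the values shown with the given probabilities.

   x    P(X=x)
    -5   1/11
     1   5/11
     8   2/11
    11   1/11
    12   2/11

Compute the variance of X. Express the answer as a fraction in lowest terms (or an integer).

3636/121

E[X] = (1/11)·(-5) + (5/11)·1 + (2/11)·8 + (1/11)·11 + (2/11)·12 = 51/11
E[X²] = (1/11)·25 + (5/11)·1 + (2/11)·64 + (1/11)·121 + (2/11)·144 = 567/11
Var(X) = 567/11 − (51/11)² = 3636/121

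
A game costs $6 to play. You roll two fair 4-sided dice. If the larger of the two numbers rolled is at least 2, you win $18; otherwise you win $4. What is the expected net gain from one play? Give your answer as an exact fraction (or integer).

89/8 dollars

E[payout] = (1/16)·4 + (15/16)·18 = 137/8
Expected profit = 137/8 − 6 = 89/8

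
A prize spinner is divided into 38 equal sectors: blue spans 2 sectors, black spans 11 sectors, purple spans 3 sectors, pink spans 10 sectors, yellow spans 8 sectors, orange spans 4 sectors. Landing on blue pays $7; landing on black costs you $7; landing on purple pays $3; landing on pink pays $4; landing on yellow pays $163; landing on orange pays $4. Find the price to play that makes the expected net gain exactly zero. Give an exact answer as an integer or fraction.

653/19 dollars

E[payout] = (2/38)·7 + (11/38)·(-7) + (3/38)·3 + (10/38)·4 + (8/38)·163 + (4/38)·4 = 653/19
Fair fee = E[payout] = 653/19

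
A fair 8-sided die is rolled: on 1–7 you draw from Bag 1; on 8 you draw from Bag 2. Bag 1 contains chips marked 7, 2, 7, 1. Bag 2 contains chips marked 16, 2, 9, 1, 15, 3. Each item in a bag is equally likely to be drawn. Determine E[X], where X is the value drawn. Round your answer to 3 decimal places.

4.677

E[X | Bag 1] = (7 + 2 + 7 + 1)/4 = 17/4
E[X | Bag 2] = (16 + 2 + 9 + 1 + 15 + 3)/6 = 23/3
E[X] = (7/8)·17/4 + (1/8)·23/3 = 449/96 ≈ 4.677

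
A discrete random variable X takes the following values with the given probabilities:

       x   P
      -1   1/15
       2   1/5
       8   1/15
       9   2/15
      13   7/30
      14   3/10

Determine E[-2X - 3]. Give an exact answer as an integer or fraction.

E[-2x-3] = (1/15)·(-1) + (1/5)·(-7) + (1/15)·(-19) + (2/15)·(-21) + (7/30)·(-29) + (3/10)·(-31)
     = -108/5

-108/5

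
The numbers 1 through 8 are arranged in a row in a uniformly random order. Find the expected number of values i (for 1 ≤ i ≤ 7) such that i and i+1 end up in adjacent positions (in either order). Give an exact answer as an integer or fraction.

For each i ∈ {1,…,7}, let Xᵢ = 1 if i and i+1 are adjacent. P(Xᵢ=1) = 2·(8−1)!/8! = 2/8.
By linearity, E[ΣXᵢ] = (7)·(2/8) = 7/4.

7/4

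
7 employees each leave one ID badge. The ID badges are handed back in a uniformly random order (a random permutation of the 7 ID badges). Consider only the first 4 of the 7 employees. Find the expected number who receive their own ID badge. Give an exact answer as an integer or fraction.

Let Xᵢ = 1 if person i gets their own ID badge. For each i, P(Xᵢ=1) = 1/7.
By linearity of expectation, E[X₁+…+X_4] = 4·(1/7) = 4/7.

4/7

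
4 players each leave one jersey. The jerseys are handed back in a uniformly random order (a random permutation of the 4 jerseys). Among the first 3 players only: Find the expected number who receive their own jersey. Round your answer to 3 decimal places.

0.750

Let Xᵢ = 1 if person i gets their own jersey. For each i, P(Xᵢ=1) = 1/4.
By linearity of expectation, E[X₁+…+X_3] = 3·(1/4) = 3/4.
≈ 0.750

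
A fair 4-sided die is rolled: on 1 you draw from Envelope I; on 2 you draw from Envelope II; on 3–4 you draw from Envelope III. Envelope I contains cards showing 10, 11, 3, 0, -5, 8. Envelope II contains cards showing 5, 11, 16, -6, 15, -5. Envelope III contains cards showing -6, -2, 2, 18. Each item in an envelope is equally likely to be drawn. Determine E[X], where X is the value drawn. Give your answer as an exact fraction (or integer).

E[X | Envelope I] = (10 + 11 + 3 + 0 − 5 + 8)/6 = 9/2
E[X | Envelope II] = (5 + 11 + 16 − 6 + 15 − 5)/6 = 6
E[X | Envelope III] = (-6 − 2 + 2 + 18)/4 = 3
E[X] = (1/4)·9/2 + (1/4)·6 + (1/2)·3 = 33/8

33/8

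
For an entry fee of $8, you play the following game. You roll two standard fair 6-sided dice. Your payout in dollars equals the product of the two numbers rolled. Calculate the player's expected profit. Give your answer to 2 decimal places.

Distribution of the product of the two numbers rolled: 1 w.p. 1/36, 2 w.p. 1/18, 3 w.p. 1/18, 4 w.p. 1/12, 5 w.p. 1/18, 6 w.p. 1/9, …
E[payout] = (1/36)·1 + (1/18)·2 + (1/18)·3 + (1/12)·4 + (1/18)·5 + (1/9)·6 + (1/18)·8 + (1/36)·9 + (1/18)·10 + (1/9)·12 + (1/18)·15 + (1/36)·16 + (1/18)·18 + (1/18)·20 + (1/18)·24 + (1/36)·25 + (1/18)·30 + (1/36)·36 = 49/4
Expected profit = 49/4 − 8 = 17/4 ≈ $4.25

$4.25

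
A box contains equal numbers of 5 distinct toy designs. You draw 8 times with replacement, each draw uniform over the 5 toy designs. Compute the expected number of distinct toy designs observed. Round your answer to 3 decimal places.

4.161

Let Xⱼ=1 if type j appears at least once. P(Xⱼ=1) = 1 − ((5−1)/5)^8 = 325089/390625.
E[#distinct] = 5·325089/390625 = 325089/78125.
≈ 4.161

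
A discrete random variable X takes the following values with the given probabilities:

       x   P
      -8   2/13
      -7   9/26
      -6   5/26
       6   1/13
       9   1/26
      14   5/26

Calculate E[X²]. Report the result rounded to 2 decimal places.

E[X²] = (2/13)·64 + (9/26)·49 + (5/26)·36 + (1/13)·36 + (1/26)·81 + (5/26)·196
     = 1005/13 ≈ 77.31

77.31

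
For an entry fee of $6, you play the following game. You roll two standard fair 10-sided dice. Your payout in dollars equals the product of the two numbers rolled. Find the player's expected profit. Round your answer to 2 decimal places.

Distribution of the product of the two numbers rolled: 1 w.p. 1/100, 2 w.p. 1/50, 3 w.p. 1/50, 4 w.p. 3/100, 5 w.p. 1/50, 6 w.p. 1/25, …
E[payout] = (1/100)·1 + (1/50)·2 + (1/50)·3 + (3/100)·4 + (1/50)·5 + (1/25)·6 + (1/50)·7 + (1/25)·8 + (3/100)·9 + (1/25)·10 + (1/25)·12 + (1/50)·14 + (1/50)·15 + (3/100)·16 + (1/25)·18 + (1/25)·20 + (1/50)·21 + (1/25)·24 + (1/100)·25 + (1/50)·27 + (1/50)·28 + (1/25)·30 + (1/50)·32 + (1/50)·35 + (3/100)·36 + (1/25)·40 + (1/50)·42 + (1/50)·45 + (1/50)·48 + (1/100)·49 + (1/50)·50 + (1/50)·54 + (1/50)·56 + (1/50)·60 + (1/50)·63 + (1/100)·64 + (1/50)·70 + (1/50)·72 + (1/50)·80 + (1/100)·81 + (1/50)·90 + (1/100)·100 = 121/4
Expected profit = 121/4 − 6 = 97/4 ≈ $24.25

$24.25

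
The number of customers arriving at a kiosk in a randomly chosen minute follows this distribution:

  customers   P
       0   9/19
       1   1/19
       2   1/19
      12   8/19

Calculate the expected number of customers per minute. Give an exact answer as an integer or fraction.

E[X] = (9/19)·0 + (1/19)·1 + (1/19)·2 + (8/19)·12
     = 99/19

99/19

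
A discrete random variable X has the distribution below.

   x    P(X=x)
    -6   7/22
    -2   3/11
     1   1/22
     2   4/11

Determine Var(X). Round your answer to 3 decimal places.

E[X] = (7/22)·(-6) + (3/11)·(-2) + (1/22)·1 + (4/11)·2 = -37/22
E[X²] = (7/22)·36 + (3/11)·4 + (1/22)·1 + (4/11)·4 = 309/22
Var(X) = 309/22 − (-37/22)² = 5429/484 ≈ 11.217

11.217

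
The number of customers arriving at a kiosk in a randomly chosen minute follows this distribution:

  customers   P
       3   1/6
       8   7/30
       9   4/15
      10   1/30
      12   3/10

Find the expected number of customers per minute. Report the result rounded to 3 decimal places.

8.700

E[X] = (1/6)·3 + (7/30)·8 + (4/15)·9 + (1/30)·10 + (3/10)·12
     = 87/10 ≈ 8.700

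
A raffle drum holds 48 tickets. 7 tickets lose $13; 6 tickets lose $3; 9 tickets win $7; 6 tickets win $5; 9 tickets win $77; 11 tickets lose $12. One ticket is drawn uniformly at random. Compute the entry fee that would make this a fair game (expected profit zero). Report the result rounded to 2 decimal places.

E[payout] = (7/48)·(-13) + (6/48)·(-3) + (9/48)·7 + (6/48)·5 + (9/48)·77 + (11/48)·(-12) = 545/48
Fair fee = E[payout] = 545/48 ≈ $11.35

$11.35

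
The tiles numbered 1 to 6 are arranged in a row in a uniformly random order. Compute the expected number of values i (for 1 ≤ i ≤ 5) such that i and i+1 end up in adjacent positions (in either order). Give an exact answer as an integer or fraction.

5/3

For each i ∈ {1,…,5}, let Xᵢ = 1 if i and i+1 are adjacent. P(Xᵢ=1) = 2·(6−1)!/6! = 2/6.
By linearity, E[ΣXᵢ] = (5)·(2/6) = 5/3.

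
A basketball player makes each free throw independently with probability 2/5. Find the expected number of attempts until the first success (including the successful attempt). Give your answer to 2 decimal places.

2.50

For a geometric distribution, E[trials] = 1/p = 1/(2/5) = 5/2.
≈ 2.50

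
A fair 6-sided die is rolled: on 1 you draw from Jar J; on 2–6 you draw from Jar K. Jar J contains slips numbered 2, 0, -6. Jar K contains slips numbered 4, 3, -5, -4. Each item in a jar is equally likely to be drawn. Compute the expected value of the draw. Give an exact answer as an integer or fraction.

-23/36

E[X | Jar J] = (2 + 0 − 6)/3 = -4/3
E[X | Jar K] = (4 + 3 − 5 − 4)/4 = -1/2
E[X] = (1/6)·(-4/3) + (5/6)·(-1/2) = -23/36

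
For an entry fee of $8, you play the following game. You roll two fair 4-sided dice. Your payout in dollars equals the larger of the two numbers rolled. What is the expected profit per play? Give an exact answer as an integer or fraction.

-39/8 dollars

Distribution of the larger of the two numbers rolled: 1 w.p. 1/16, 2 w.p. 3/16, 3 w.p. 5/16, 4 w.p. 7/16
E[payout] = (1/16)·1 + (3/16)·2 + (5/16)·3 + (7/16)·4 = 25/8
Expected profit = 25/8 − 8 = -39/8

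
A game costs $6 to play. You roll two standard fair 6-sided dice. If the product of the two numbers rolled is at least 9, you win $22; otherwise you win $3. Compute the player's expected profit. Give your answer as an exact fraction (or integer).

68/9 dollars

E[payout] = (4/9)·3 + (5/9)·22 = 122/9
Expected profit = 122/9 − 6 = 68/9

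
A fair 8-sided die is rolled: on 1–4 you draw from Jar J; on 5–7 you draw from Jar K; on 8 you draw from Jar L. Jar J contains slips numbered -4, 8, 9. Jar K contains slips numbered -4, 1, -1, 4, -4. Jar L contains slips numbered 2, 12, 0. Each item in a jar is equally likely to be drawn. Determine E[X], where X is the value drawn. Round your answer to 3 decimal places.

E[X | Jar J] = (-4 + 8 + 9)/3 = 13/3
E[X | Jar K] = (-4 + 1 − 1 + 4 − 4)/5 = -4/5
E[X | Jar L] = (2 + 12 + 0)/3 = 14/3
E[X] = (1/2)·13/3 + (3/8)·(-4/5) + (1/8)·14/3 = 49/20 ≈ 2.450

2.450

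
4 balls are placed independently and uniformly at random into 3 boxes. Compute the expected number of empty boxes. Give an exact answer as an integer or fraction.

Let Xⱼ=1 if box j is empty. P(Xⱼ=1) = ((3-1)/3)^4 = 16/81.
By linearity, E[#empty] = 3·16/81 = 16/27.

16/27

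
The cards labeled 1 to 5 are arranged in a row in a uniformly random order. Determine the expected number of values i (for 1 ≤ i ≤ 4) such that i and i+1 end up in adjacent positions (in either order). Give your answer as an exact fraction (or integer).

8/5

For each i ∈ {1,…,4}, let Xᵢ = 1 if i and i+1 are adjacent. P(Xᵢ=1) = 2·(5−1)!/5! = 2/5.
By linearity, E[ΣXᵢ] = (4)·(2/5) = 8/5.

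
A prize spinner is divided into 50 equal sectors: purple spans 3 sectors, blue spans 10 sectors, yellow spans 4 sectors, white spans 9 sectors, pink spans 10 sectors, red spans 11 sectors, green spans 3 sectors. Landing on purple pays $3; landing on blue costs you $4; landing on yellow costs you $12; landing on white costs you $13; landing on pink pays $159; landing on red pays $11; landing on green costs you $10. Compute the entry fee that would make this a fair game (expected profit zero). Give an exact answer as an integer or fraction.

297/10 dollars

E[payout] = (3/50)·3 + (10/50)·(-4) + (4/50)·(-12) + (9/50)·(-13) + (10/50)·159 + (11/50)·11 + (3/50)·(-10) = 297/10
Fair fee = E[payout] = 297/10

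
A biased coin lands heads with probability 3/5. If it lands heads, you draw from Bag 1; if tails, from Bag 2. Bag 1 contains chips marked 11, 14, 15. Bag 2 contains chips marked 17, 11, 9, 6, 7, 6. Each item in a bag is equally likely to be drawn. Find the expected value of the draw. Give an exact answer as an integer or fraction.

176/15

E[X | Bag 1] = (11 + 14 + 15)/3 = 40/3
E[X | Bag 2] = (17 + 11 + 9 + 6 + 7 + 6)/6 = 28/3
E[X] = (3/5)·40/3 + (2/5)·28/3 = 176/15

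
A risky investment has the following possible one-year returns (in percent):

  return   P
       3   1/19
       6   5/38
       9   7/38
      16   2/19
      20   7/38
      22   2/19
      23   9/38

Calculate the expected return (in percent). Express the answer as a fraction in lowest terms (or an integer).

299/19

E[X] = (1/19)·3 + (5/38)·6 + (7/38)·9 + (2/19)·16 + (7/38)·20 + (2/19)·22 + (9/38)·23
     = 299/19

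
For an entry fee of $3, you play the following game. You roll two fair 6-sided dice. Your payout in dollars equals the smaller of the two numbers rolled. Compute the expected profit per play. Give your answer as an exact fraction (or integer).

-17/36 dollars

Distribution of the smaller of the two numbers rolled: 1 w.p. 11/36, 2 w.p. 1/4, 3 w.p. 7/36, 4 w.p. 5/36, 5 w.p. 1/12, 6 w.p. 1/36
E[payout] = (11/36)·1 + (1/4)·2 + (7/36)·3 + (5/36)·4 + (1/12)·5 + (1/36)·6 = 91/36
Expected profit = 91/36 − 3 = -17/36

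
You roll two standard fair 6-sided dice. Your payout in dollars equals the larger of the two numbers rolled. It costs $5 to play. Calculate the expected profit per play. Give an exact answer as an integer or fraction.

Distribution of the larger of the two numbers rolled: 1 w.p. 1/36, 2 w.p. 1/12, 3 w.p. 5/36, 4 w.p. 7/36, 5 w.p. 1/4, 6 w.p. 11/36
E[payout] = (1/36)·1 + (1/12)·2 + (5/36)·3 + (7/36)·4 + (1/4)·5 + (11/36)·6 = 161/36
Expected profit = 161/36 − 5 = -19/36

-19/36 dollars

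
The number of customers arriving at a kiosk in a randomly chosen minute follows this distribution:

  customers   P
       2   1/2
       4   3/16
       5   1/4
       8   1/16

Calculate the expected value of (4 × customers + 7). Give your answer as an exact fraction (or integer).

E[4x+7] = (1/2)·15 + (3/16)·23 + (1/4)·27 + (1/16)·39
     = 21

21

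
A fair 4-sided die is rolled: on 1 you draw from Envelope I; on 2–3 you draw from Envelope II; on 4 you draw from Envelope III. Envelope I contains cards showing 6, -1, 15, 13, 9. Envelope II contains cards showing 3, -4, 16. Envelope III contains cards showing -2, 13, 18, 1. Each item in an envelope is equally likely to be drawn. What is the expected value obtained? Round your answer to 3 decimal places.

6.475

E[X | Envelope I] = (6 − 1 + 15 + 13 + 9)/5 = 42/5
E[X | Envelope II] = (3 − 4 + 16)/3 = 5
E[X | Envelope III] = (-2 + 13 + 18 + 1)/4 = 15/2
E[X] = (1/4)·42/5 + (1/2)·5 + (1/4)·15/2 = 259/40 ≈ 6.475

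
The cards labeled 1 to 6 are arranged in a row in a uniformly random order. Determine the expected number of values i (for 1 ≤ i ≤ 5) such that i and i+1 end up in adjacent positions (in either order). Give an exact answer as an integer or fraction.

5/3

For each i ∈ {1,…,5}, let Xᵢ = 1 if i and i+1 are adjacent. P(Xᵢ=1) = 2·(6−1)!/6! = 2/6.
By linearity, E[ΣXᵢ] = (5)·(2/6) = 5/3.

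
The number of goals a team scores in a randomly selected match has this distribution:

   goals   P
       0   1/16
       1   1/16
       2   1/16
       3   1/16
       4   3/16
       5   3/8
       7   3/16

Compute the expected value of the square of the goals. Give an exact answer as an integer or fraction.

E[X²] = (1/16)·0 + (1/16)·1 + (1/16)·4 + (1/16)·9 + (3/16)·16 + (3/8)·25 + (3/16)·49
     = 359/16

359/16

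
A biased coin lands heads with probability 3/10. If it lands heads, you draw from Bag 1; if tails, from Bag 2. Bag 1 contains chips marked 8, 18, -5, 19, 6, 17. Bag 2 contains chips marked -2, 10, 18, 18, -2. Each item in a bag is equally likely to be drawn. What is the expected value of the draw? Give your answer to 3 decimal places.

9.030

E[X | Bag 1] = (8 + 18 − 5 + 19 + 6 + 17)/6 = 21/2
E[X | Bag 2] = (-2 + 10 + 18 + 18 − 2)/5 = 42/5
E[X] = (3/10)·21/2 + (7/10)·42/5 = 903/100 ≈ 9.030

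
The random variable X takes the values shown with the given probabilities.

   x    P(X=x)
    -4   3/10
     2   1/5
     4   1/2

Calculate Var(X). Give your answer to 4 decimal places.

E[X] = (3/10)·(-4) + (1/5)·2 + (1/2)·4 = 6/5
E[X²] = (3/10)·16 + (1/5)·4 + (1/2)·16 = 68/5
Var(X) = 68/5 − (6/5)² = 304/25 ≈ 12.1600

12.1600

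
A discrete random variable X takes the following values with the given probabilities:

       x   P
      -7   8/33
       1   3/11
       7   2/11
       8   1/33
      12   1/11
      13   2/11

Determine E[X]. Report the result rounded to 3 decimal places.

E[X] = (8/33)·(-7) + (3/11)·1 + (2/11)·7 + (1/33)·8 + (1/11)·12 + (2/11)·13
     = 39/11 ≈ 3.545

3.545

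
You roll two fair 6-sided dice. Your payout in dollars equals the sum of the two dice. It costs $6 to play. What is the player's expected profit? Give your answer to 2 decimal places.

$1.00

Distribution of the sum of the two dice: 2 w.p. 1/36, 3 w.p. 1/18, 4 w.p. 1/12, 5 w.p. 1/9, 6 w.p. 5/36, 7 w.p. 1/6, …
E[payout] = (1/36)·2 + (1/18)·3 + (1/12)·4 + (1/9)·5 + (5/36)·6 + (1/6)·7 + (5/36)·8 + (1/9)·9 + (1/12)·10 + (1/18)·11 + (1/36)·12 = 7
Expected profit = 7 − 6 = 1 ≈ $1.00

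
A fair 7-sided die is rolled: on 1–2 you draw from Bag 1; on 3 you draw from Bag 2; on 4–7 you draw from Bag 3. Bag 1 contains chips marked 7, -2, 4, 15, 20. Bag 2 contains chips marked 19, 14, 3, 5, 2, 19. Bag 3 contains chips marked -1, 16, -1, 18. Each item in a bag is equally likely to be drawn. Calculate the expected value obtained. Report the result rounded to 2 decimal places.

8.56

E[X | Bag 1] = (7 − 2 + 4 + 15 + 20)/5 = 44/5
E[X | Bag 2] = (19 + 14 + 3 + 5 + 2 + 19)/6 = 31/3
E[X | Bag 3] = (-1 + 16 − 1 + 18)/4 = 8
E[X] = (2/7)·44/5 + (1/7)·31/3 + (4/7)·8 = 899/105 ≈ 8.56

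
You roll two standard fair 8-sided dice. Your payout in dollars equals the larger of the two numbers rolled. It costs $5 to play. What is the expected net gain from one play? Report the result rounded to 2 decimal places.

$0.81

Distribution of the larger of the two numbers rolled: 1 w.p. 1/64, 2 w.p. 3/64, 3 w.p. 5/64, 4 w.p. 7/64, 5 w.p. 9/64, 6 w.p. 11/64, …
E[payout] = (1/64)·1 + (3/64)·2 + (5/64)·3 + (7/64)·4 + (9/64)·5 + (11/64)·6 + (13/64)·7 + (15/64)·8 = 93/16
Expected profit = 93/16 − 5 = 13/16 ≈ $0.81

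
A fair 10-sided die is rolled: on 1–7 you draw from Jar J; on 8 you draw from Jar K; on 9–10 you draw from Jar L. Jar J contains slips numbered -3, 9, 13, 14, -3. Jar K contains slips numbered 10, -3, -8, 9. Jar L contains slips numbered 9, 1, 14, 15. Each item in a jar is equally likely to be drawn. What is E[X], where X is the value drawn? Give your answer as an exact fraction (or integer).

E[X | Jar J] = (-3 + 9 + 13 + 14 − 3)/5 = 6
E[X | Jar K] = (10 − 3 − 8 + 9)/4 = 2
E[X | Jar L] = (9 + 1 + 14 + 15)/4 = 39/4
E[X] = (7/10)·6 + (1/10)·2 + (1/5)·39/4 = 127/20

127/20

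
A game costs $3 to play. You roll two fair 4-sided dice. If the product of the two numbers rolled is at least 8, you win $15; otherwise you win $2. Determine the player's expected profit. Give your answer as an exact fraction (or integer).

E[payout] = (5/8)·2 + (3/8)·15 = 55/8
Expected profit = 55/8 − 3 = 31/8

31/8 dollars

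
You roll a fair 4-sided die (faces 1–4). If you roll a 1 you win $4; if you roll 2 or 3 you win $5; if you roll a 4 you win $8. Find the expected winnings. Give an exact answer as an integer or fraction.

11/2 dollars

E[payout] = (1/4)·4 + (1/2)·5 + (1/4)·8 = 11/2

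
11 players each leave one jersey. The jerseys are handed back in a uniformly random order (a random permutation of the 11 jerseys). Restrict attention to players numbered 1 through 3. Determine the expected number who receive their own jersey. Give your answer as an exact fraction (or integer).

3/11

Let Xᵢ = 1 if person i gets their own jersey. For each i, P(Xᵢ=1) = 1/11.
By linearity of expectation, E[X₁+…+X_3] = 3·(1/11) = 3/11.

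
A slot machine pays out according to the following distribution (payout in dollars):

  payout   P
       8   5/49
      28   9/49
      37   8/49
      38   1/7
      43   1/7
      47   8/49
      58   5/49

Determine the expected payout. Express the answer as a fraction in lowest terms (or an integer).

1821/49 dollars

E[X] = (5/49)·8 + (9/49)·28 + (8/49)·37 + (1/7)·38 + (1/7)·43 + (8/49)·47 + (5/49)·58
     = 1821/49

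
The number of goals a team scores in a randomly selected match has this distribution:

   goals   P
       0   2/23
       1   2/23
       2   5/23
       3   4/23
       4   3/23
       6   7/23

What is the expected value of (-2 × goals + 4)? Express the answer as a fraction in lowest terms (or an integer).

-64/23

E[-2x+4] = (2/23)·4 + (2/23)·2 + (5/23)·0 + (4/23)·(-2) + (3/23)·(-4) + (7/23)·(-8)
     = -64/23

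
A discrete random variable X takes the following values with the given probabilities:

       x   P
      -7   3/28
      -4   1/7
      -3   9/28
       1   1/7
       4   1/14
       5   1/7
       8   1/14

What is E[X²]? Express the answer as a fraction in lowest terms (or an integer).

E[X²] = (3/28)·49 + (1/7)·16 + (9/28)·9 + (1/7)·1 + (1/14)·16 + (1/7)·25 + (1/14)·64
     = 139/7

139/7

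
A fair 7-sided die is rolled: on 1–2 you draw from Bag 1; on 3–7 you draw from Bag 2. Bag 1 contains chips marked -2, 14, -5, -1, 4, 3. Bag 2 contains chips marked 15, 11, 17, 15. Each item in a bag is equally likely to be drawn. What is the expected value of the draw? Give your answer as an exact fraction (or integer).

461/42

E[X | Bag 1] = (-2 + 14 − 5 − 1 + 4 + 3)/6 = 13/6
E[X | Bag 2] = (15 + 11 + 17 + 15)/4 = 29/2
E[X] = (2/7)·13/6 + (5/7)·29/2 = 461/42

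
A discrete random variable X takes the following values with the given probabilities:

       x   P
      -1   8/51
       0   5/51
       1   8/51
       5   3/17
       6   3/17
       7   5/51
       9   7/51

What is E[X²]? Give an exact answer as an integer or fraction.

E[X²] = (8/51)·1 + (5/51)·0 + (8/51)·1 + (3/17)·25 + (3/17)·36 + (5/51)·49 + (7/51)·81
     = 27

27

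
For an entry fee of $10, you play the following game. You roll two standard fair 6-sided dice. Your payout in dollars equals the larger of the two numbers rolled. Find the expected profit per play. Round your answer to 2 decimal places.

Distribution of the larger of the two numbers rolled: 1 w.p. 1/36, 2 w.p. 1/12, 3 w.p. 5/36, 4 w.p. 7/36, 5 w.p. 1/4, 6 w.p. 11/36
E[payout] = (1/36)·1 + (1/12)·2 + (5/36)·3 + (7/36)·4 + (1/4)·5 + (11/36)·6 = 161/36
Expected profit = 161/36 − 10 = -199/36 ≈ -$5.53

-$5.53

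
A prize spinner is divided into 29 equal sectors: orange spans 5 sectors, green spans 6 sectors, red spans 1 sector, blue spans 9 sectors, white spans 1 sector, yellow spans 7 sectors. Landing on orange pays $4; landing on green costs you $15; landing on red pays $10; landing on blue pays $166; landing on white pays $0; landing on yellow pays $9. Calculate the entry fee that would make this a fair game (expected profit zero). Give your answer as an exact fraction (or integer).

1497/29 dollars

E[payout] = (5/29)·4 + (6/29)·(-15) + (1/29)·10 + (9/29)·166 + (1/29)·0 + (7/29)·9 = 1497/29
Fair fee = E[payout] = 1497/29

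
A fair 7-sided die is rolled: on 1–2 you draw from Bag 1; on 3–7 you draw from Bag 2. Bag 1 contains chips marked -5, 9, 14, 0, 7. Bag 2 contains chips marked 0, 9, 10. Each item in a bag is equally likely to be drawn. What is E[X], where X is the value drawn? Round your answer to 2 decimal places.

5.95

E[X | Bag 1] = (-5 + 9 + 14 + 0 + 7)/5 = 5
E[X | Bag 2] = (0 + 9 + 10)/3 = 19/3
E[X] = (2/7)·5 + (5/7)·19/3 = 125/21 ≈ 5.95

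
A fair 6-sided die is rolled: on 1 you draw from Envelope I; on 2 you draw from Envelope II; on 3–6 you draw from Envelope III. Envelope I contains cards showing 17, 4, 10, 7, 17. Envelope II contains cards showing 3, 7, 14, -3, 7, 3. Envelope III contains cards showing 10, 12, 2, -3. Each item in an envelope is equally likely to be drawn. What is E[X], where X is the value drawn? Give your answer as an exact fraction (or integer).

223/36

E[X | Envelope I] = (17 + 4 + 10 + 7 + 17)/5 = 11
E[X | Envelope II] = (3 + 7 + 14 − 3 + 7 + 3)/6 = 31/6
E[X | Envelope III] = (10 + 12 + 2 − 3)/4 = 21/4
E[X] = (1/6)·11 + (1/6)·31/6 + (2/3)·21/4 = 223/36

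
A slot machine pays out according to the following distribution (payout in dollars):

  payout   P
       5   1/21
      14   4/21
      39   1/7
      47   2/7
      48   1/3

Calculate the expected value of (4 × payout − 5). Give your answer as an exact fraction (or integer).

3079/21

E[4x-5] = (1/21)·15 + (4/21)·51 + (1/7)·151 + (2/7)·183 + (1/3)·187
     = 3079/21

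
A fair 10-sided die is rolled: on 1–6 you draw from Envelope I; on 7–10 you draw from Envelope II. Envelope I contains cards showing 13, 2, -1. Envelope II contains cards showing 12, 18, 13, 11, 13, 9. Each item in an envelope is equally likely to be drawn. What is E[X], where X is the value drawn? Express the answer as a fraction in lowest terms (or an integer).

118/15

E[X | Envelope I] = (13 + 2 − 1)/3 = 14/3
E[X | Envelope II] = (12 + 18 + 13 + 11 + 13 + 9)/6 = 38/3
E[X] = (3/5)·14/3 + (2/5)·38/3 = 118/15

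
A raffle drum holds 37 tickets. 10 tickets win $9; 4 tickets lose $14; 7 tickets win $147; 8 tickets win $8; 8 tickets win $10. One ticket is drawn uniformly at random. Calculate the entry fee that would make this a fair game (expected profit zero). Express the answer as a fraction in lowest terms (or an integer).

E[payout] = (10/37)·9 + (4/37)·(-14) + (7/37)·147 + (8/37)·8 + (8/37)·10 = 1207/37
Fair fee = E[payout] = 1207/37

1207/37 dollars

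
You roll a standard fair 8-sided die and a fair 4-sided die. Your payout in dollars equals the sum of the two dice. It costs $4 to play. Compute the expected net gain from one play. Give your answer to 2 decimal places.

$3.00

Distribution of the sum of the two dice: 2 w.p. 1/32, 3 w.p. 1/16, 4 w.p. 3/32, 5 w.p. 1/8, 6 w.p. 1/8, 7 w.p. 1/8, …
E[payout] = (1/32)·2 + (1/16)·3 + (3/32)·4 + (1/8)·5 + (1/8)·6 + (1/8)·7 + (1/8)·8 + (1/8)·9 + (3/32)·10 + (1/16)·11 + (1/32)·12 = 7
Expected profit = 7 − 4 = 3 ≈ $3.00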